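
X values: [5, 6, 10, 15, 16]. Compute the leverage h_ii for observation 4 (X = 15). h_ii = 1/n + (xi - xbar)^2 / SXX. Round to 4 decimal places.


n = 5, xbar = 10.4000.
SXX = sum((xi - xbar)^2) = 101.2000.
h = 1/5 + (15 - 10.4000)^2 / 101.2000 = 0.4091.

0.4091


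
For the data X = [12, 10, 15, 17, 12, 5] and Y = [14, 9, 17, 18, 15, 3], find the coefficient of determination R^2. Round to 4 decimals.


The fitted line is Y = -2.9597 + 1.3205*X.
SSres = 9.9117, SStot = 161.3333.
R^2 = 1 - SSres/SStot = 0.9386.

0.9386


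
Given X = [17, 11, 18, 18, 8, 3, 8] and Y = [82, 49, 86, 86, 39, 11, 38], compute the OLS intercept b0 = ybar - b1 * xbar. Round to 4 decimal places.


The slope is b1 = 4.9411.
Sample means are xbar = 11.8571 and ybar = 55.8571.
Intercept: b0 = 55.8571 - (4.9411)(11.8571) = -2.7297.

-2.7297


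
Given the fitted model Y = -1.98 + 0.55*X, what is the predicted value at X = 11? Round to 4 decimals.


Predicted value:
Y = -1.98 + (0.55)(11) = -1.98 + 6.0500 = 4.0700.

4.0700


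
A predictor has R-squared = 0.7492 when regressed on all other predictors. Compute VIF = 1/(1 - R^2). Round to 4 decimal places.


Denominator: 1 - 0.7492 = 0.2508.
VIF = 1 / 0.2508 = 3.9872.

3.9872


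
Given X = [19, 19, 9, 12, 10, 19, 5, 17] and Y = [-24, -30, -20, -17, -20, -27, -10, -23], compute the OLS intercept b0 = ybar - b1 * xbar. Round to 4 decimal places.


Compute b1 = -1.0155 from the OLS formula.
With xbar = 13.7500 and ybar = -21.3750, the intercept is:
b0 = -21.3750 - -1.0155 * 13.7500 = -7.4117.

-7.4117


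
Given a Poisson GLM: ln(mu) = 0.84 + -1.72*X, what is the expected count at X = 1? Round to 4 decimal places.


Compute eta = 0.84 + -1.72 * 1 = -0.8800.
Apply inverse link: mu = e^-0.8800 = 0.4148.

0.4148


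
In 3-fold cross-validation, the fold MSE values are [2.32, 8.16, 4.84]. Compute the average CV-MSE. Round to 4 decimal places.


Add all fold MSEs: 15.3200.
Divide by k = 3: 15.3200/3 = 5.1067.

5.1067


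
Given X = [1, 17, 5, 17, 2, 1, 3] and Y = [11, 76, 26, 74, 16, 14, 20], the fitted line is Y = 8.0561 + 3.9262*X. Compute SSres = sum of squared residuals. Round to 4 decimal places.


Predicted values from Y = 8.0561 + 3.9262*X.
Residuals: [-0.9823, 1.1985, -1.6871, -0.8015, 0.0915, 2.0177, 0.1653].
SSres = 9.9968.

9.9968


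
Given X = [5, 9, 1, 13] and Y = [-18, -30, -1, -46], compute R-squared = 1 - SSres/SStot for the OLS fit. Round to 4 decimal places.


After computing the OLS fit (b0=1.9750, b1=-3.6750):
SSres = 4.3000, SStot = 1084.7500.
R^2 = 1 - 4.3000/1084.7500 = 0.9960.

0.9960


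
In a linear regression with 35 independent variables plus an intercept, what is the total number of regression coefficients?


Total coefficients = number of predictors + 1 (for the intercept).
= 35 + 1 = 36.

36


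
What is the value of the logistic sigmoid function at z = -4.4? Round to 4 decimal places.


Compute exp(4.4000) = 81.4509.
Sigmoid = 1 / (1 + 81.4509) = 1 / 82.4509 = 0.0121.

0.0121


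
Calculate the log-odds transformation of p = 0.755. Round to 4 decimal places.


The odds are p/(1-p) = 0.755 / 0.245 = 3.0816.
logit(p) = ln(3.0816) = 1.1255.

1.1255


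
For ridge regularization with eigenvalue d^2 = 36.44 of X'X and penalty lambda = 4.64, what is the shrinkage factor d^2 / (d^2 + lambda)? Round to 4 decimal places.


Compute the denominator: 36.44 + 4.64 = 41.0800.
Shrinkage factor = 36.44 / 41.0800 = 0.8870.

0.8870


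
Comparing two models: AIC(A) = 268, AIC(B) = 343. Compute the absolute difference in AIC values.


Absolute difference = |268 - 343| = 75.
The model with lower AIC (A) is preferred.

75


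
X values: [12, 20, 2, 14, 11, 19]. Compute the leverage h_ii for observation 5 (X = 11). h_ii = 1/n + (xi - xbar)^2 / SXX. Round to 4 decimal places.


n = 6, xbar = 13.0000.
SXX = sum((xi - xbar)^2) = 212.0000.
h = 1/6 + (11 - 13.0000)^2 / 212.0000 = 0.1855.

0.1855


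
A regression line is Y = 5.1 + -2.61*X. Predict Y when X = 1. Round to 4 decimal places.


Predicted value:
Y = 5.1 + (-2.61)(1) = 5.1 + -2.6100 = 2.4900.

2.4900


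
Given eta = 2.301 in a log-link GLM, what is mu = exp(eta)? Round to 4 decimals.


Apply the inverse link:
mu = e^2.301 = 9.9842.

9.9842


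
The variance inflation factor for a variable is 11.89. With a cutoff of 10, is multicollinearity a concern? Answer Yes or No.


The threshold is 10.
VIF = 11.89 is >= 10.
Multicollinearity indication: Yes.

Yes


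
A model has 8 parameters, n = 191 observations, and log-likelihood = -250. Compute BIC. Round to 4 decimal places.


ln(191) = 5.252273.
k * ln(n) = 8 * 5.252273 = 42.018184.
-2L = 500.
BIC = 42.018184 + 500 = 542.018184, which rounds to 542.0182.

542.0182


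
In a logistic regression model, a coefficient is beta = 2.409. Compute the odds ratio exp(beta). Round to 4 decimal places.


Odds ratio = exp(beta) = exp(2.409).
= 11.1228.

11.1228


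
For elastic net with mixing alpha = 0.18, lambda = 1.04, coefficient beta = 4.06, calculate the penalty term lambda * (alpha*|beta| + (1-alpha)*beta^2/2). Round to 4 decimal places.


alpha * |beta| = 0.18 * 4.06 = 0.7308.
(1-alpha) * beta^2/2 = 0.82 * 16.4836/2 = 6.7583.
Total = 1.04 * (0.7308 + 6.7583) = 7.7886.

7.7886


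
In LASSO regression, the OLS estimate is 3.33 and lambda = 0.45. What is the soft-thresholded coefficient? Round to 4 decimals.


|beta_OLS| = 3.33.
lambda = 0.45.
Since |beta| > lambda, coefficient = sign(beta)*(|beta| - lambda) = 2.8800.
Result = 2.8800.

2.8800


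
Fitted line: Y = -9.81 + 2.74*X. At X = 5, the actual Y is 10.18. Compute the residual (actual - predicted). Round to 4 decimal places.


Compute yhat = -9.81 + (2.74)(5) = 3.8900.
Residual = actual - predicted = 10.18 - 3.8900 = 6.2900.

6.2900


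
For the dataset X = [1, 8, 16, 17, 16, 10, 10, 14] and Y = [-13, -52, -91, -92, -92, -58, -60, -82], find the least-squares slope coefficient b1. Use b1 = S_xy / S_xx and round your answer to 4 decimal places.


The sample means are xbar = 11.5000 and ybar = -67.5000.
Compute S_xx = 204.0000 and S_xy = -1039.0000.
Slope b1 = S_xy / S_xx = -1039.0000 / 204.0000 = -5.0931.

-5.0931


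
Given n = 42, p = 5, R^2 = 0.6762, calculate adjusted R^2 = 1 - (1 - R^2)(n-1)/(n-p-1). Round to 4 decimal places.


Adjusted R^2 = 1 - (1 - R^2) * (n-1)/(n-p-1).
(1 - R^2) = 0.3238.
(n-1)/(n-p-1) = 41/36.
(1 - R^2) * (n-1) = 0.3238 * 41 = 13.2758.
Divide by (n-p-1): 13.2758 / 36 = 0.3688.
Adj R^2 = 1 - 0.3688 = 0.6312.

0.6312


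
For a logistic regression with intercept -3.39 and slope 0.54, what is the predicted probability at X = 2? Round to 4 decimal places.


z = -3.39 + 0.54 * 2 = -2.3100.
Sigmoid: P = 1 / (1 + exp(2.3100)) = 0.0903.

0.0903


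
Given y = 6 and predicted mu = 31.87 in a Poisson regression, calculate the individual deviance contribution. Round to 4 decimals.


First: ln(6/31.87) = -1.669906.
Then: 6 * -1.669906 = -10.019436.
y - mu = 6 - 31.87 = -25.87.
D = 2(-10.019436 - -25.87) = 31.701128, which rounds to 31.7011.

31.7011


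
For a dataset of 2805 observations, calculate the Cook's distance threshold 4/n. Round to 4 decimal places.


Using the rule of thumb:
Threshold = 4 / 2805 = 0.0014.

0.0014


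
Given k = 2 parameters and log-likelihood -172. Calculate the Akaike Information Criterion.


AIC = 2*2 - 2*(-172).
= 4 + 344 = 348.

348


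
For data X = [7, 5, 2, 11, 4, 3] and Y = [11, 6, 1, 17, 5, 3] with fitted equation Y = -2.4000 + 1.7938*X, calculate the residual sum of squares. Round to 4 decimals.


For each point, residual = actual - predicted.
Residuals: [0.8434, -0.5690, -0.1876, -0.3318, 0.2248, 0.0186].
Sum of squared residuals = 1.2313.

1.2313


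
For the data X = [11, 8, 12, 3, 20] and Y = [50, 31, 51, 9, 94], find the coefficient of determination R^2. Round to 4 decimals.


After computing the OLS fit (b0=-7.3488, b1=5.0323):
SSres = 13.8385, SStot = 3934.0000.
R^2 = 1 - 13.8385/3934.0000 = 0.9965.

0.9965


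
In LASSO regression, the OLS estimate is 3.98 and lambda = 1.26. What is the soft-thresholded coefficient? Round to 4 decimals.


Absolute value: |3.98| = 3.98.
Compare to lambda = 1.26.
Since |beta| > lambda, coefficient = sign(beta)*(|beta| - lambda) = 2.7200.

2.7200


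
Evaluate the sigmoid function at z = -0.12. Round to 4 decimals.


First, exp(0.1200) = 1.1275.
Then sigma(z) = 1/(1 + 1.1275) = 0.4700.

0.4700


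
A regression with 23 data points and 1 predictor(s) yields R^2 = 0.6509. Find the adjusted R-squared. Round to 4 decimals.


Using the formula:
(1 - 0.6509) = 0.3491.
Multiply by 22/21: 0.3491 * 22 = 7.6802, then 7.6802 / 21 = 0.3657.
Adj R^2 = 1 - 0.3657 = 0.6343.

0.6343


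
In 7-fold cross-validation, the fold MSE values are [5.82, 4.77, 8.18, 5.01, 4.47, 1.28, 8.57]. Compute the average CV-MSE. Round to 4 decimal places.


Add all fold MSEs: 38.1000.
Divide by k = 7: 38.1000/7 = 5.4429.

5.4429


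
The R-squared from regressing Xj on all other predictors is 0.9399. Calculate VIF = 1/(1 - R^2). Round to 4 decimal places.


Using VIF = 1/(1 - R^2_j):
1 - 0.9399 = 0.0601.
VIF = 16.6389.

16.6389


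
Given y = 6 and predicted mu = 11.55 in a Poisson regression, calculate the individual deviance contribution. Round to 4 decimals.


Compute y*ln(y/mu) = 6*ln(6/11.55) = 6*-0.654926 = -3.929556.
y - mu = -5.55.
D = 2*(-3.929556 - (-5.55)) = 3.240888, which rounds to 3.2409.

3.2409


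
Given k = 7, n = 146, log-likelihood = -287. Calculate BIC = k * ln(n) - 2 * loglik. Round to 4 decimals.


Compute k*ln(n) = 7*ln(146) = 7*4.983607 = 34.885249.
Then -2*loglik = 574.
BIC = 34.885249 + 574 = 608.885249, which rounds to 608.8852.

608.8852


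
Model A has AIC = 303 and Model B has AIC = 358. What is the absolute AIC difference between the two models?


|AIC_A - AIC_B| = |303 - 358| = 55.
Model A is preferred (lower AIC).

55


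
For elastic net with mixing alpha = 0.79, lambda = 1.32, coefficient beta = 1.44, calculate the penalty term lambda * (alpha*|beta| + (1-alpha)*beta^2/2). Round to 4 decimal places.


alpha * |beta| = 0.79 * 1.44 = 1.1376.
(1-alpha) * beta^2/2 = 0.21 * 2.0736/2 = 0.2177.
Total = 1.32 * (1.1376 + 0.2177) = 1.7890.

1.7890


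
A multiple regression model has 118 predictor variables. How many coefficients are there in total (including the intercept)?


Including the intercept, the model has 118 predictor coefficients + 1 intercept.
Total = 119.

119


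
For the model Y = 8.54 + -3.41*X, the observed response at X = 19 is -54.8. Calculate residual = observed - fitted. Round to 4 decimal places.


Predicted = 8.54 + -3.41 * 19 = -56.2500.
Residual = -54.8 - -56.2500 = 1.4500.

1.4500


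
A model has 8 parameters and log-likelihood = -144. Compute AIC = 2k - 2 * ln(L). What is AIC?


AIC = 2k - 2*loglik = 2(8) - 2(-144).
= 16 + 288 = 304.

304


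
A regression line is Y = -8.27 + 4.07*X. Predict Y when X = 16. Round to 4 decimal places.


Substitute X = 16 into the equation:
Y = -8.27 + 4.07 * 16 = -8.27 + 65.1200 = 56.8500.

56.8500


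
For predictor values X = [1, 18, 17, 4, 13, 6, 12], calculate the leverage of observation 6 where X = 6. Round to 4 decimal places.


Mean of X: xbar = 10.1429.
SXX = 258.8571.
For X = 6: h = 1/7 + (6 - 10.1429)^2/258.8571 = 0.2092.

0.2092


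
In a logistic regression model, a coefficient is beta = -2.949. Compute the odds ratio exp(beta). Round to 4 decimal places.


exp(-2.949) = 0.0524.
So the odds ratio is 0.0524.

0.0524


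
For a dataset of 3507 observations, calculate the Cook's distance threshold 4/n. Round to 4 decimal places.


Using the rule of thumb:
Threshold = 4 / 3507 = 0.0011.

0.0011


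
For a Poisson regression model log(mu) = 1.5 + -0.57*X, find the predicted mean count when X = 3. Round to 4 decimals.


eta = 1.5 + -0.57 * 3 = -0.2100.
mu = exp(-0.2100) = 0.8106.

0.8106


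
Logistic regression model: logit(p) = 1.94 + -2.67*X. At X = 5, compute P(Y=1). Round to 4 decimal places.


Compute z = 1.94 + (-2.67)(5) = -11.4100.
exp(-z) = 90219.4216.
P = 1/(1 + 90219.4216) = 0.0000.

0.0000


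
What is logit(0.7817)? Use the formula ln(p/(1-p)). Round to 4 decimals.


Compute the odds: 0.7817/0.2183 = 3.5809.
Take the natural log: ln(3.5809) = 1.2756.

1.2756


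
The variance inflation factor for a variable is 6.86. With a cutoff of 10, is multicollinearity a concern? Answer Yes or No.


Check: VIF = 6.86 vs threshold = 10.
Since 6.86 < 10, the answer is No.

No


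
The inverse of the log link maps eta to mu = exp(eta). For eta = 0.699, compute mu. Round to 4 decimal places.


mu = exp(eta) = exp(0.699).
= 2.0117.

2.0117


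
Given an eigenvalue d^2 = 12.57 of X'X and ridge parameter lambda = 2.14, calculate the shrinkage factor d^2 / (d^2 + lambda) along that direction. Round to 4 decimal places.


d^2 + lambda = 12.57 + 2.14 = 14.7100.
Shrinkage factor = 12.57/14.7100 = 0.8545.

0.8545


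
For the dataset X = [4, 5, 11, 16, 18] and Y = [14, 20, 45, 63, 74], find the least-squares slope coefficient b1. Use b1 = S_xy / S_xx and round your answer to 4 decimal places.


The sample means are xbar = 10.8000 and ybar = 43.2000.
Compute S_xx = 158.8000 and S_xy = 658.2000.
Slope b1 = S_xy / S_xx = 658.2000 / 158.8000 = 4.1448.

4.1448


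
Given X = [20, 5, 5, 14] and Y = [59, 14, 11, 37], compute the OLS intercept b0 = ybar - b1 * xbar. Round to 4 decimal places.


Compute b1 = 3.0370 from the OLS formula.
With xbar = 11.0000 and ybar = 30.2500, the intercept is:
b0 = 30.2500 - 3.0370 * 11.0000 = -3.1574.

-3.1574


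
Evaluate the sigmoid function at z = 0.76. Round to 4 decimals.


exp(-0.7600) = 0.4677.
1 + exp(-z) = 1.4677.
sigmoid = 1/1.4677 = 0.6814.

0.6814


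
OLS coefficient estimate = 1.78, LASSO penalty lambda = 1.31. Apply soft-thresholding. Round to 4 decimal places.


|beta_OLS| = 1.78.
lambda = 1.31.
Since |beta| > lambda, coefficient = sign(beta)*(|beta| - lambda) = 0.4700.
Result = 0.4700.

0.4700


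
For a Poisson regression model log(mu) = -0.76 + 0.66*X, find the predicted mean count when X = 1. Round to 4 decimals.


Compute eta = -0.76 + 0.66 * 1 = -0.1000.
Apply inverse link: mu = e^-0.1000 = 0.9048.

0.9048


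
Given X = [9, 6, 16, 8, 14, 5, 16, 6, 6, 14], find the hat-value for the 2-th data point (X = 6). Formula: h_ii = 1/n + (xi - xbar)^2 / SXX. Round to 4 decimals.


Mean of X: xbar = 10.0000.
SXX = 182.0000.
For X = 6: h = 1/10 + (6 - 10.0000)^2/182.0000 = 0.1879.

0.1879


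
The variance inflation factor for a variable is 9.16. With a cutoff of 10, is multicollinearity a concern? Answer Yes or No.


The threshold is 10.
VIF = 9.16 is < 10.
Multicollinearity indication: No.

No


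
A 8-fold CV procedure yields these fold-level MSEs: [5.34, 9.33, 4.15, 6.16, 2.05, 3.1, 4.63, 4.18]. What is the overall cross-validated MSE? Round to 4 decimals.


Sum of fold MSEs = 38.9400.
Average = 38.9400 / 8 = 4.8675.

4.8675


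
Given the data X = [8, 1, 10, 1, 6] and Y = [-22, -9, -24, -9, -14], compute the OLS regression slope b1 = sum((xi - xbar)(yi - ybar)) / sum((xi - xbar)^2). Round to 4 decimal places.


Calculate xbar = 5.2000, ybar = -15.6000.
S_xx = 66.8000, S_xy = -112.4000.
Using b1 = S_xy / S_xx = -112.4000 / 66.8000, we get b1 = -1.6826.

-1.6826


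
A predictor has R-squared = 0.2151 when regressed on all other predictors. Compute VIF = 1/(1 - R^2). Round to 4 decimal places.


Using VIF = 1/(1 - R^2_j):
1 - 0.2151 = 0.7849.
VIF = 1.2740.

1.2740


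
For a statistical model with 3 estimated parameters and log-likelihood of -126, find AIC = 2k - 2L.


AIC = 2*3 - 2*(-126).
= 6 + 252 = 258.

258


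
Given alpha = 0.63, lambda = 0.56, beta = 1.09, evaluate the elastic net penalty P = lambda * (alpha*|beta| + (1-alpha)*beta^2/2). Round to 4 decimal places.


Compute:
L1 = 0.63 * 1.09 = 0.6867.
L2 = 0.37 * 1.09^2 / 2 = 0.2198.
Penalty = 0.56 * (0.6867 + 0.2198) = 0.5076.

0.5076


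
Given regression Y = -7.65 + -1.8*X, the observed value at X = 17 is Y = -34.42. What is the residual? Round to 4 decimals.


Predicted = -7.65 + -1.8 * 17 = -38.2500.
Residual = -34.42 - -38.2500 = 3.8300.

3.8300


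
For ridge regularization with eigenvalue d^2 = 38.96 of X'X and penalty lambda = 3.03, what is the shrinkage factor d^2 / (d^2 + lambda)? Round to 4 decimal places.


d^2 + lambda = 38.96 + 3.03 = 41.9900.
Shrinkage factor = 38.96/41.9900 = 0.9278.

0.9278


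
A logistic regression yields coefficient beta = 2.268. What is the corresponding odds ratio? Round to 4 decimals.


Odds ratio = exp(beta) = exp(2.268).
= 9.6601.

9.6601


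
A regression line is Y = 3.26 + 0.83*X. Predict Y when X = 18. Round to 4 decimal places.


Plug X = 18 into Y = 3.26 + 0.83*X:
Y = 3.26 + 14.9400 = 18.2000.

18.2000


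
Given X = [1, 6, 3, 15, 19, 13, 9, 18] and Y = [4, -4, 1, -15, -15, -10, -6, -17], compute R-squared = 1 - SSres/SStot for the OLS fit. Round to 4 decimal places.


The fitted line is Y = 4.1111 + -1.1296*X.
SSres = 14.0556, SStot = 427.5000.
R^2 = 1 - SSres/SStot = 0.9671.

0.9671


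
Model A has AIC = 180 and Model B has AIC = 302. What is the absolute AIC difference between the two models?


Compute |180 - 302| = 122.
Model A has the smaller AIC.

122


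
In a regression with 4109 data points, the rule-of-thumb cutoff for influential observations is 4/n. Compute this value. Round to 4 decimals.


The threshold is 4/n.
4/4109 = 0.0010.

0.0010


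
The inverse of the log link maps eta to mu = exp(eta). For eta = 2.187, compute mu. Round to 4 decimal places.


The inverse log link gives:
mu = exp(2.187) = 8.9084.

8.9084


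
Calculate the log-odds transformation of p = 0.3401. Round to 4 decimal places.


Compute the odds: 0.3401/0.6599 = 0.5154.
Take the natural log: ln(0.5154) = -0.6628.

-0.6628


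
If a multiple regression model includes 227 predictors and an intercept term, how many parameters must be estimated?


Including the intercept, the model has 227 predictor coefficients + 1 intercept.
Total = 228.

228


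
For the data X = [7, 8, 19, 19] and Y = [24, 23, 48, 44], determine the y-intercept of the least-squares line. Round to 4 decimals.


The slope is b1 = 1.9454.
Sample means are xbar = 13.2500 and ybar = 34.7500.
Intercept: b0 = 34.7500 - (1.9454)(13.2500) = 8.9736.

8.9736


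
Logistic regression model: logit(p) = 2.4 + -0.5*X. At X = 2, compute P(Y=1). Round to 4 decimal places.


Compute z = 2.4 + (-0.5)(2) = 1.4000.
exp(-z) = 0.2466.
P = 1/(1 + 0.2466) = 0.8022.

0.8022


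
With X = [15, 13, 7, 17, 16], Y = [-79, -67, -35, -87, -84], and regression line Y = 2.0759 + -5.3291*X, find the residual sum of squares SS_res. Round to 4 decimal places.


Predicted values from Y = 2.0759 + -5.3291*X.
Residuals: [-1.1394, 0.2024, 0.2278, 1.5188, -0.8103].
SSres = 4.3544.

4.3544


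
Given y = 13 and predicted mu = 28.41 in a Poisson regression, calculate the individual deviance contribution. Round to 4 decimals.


Compute y*ln(y/mu) = 13*ln(13/28.41) = 13*-0.781792 = -10.163296.
y - mu = -15.41.
D = 2*(-10.163296 - (-15.41)) = 10.493408, which rounds to 10.4934.

10.4934


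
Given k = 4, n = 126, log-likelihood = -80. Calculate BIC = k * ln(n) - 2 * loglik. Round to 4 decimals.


ln(126) = 4.836282.
k * ln(n) = 4 * 4.836282 = 19.345128.
-2L = 160.
BIC = 19.345128 + 160 = 179.345128, which rounds to 179.3451.

179.3451


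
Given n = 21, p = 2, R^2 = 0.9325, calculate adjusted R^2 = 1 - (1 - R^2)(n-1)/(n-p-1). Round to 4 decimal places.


Adjusted R^2 = 1 - (1 - R^2) * (n-1)/(n-p-1).
(1 - R^2) = 0.0675.
(n-1)/(n-p-1) = 20/18.
(1 - R^2) * (n-1) = 0.0675 * 20 = 1.3500.
Divide by (n-p-1): 1.3500 / 18 = 0.0750.
Adj R^2 = 1 - 0.0750 = 0.9250.

0.9250


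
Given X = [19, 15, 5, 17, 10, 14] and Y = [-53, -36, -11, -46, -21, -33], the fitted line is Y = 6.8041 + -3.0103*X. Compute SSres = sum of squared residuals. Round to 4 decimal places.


Compute predicted values, then residuals = yi - yhat_i.
Residuals: [-2.6084, 2.3504, -2.7526, -1.6290, 2.2989, 2.3401].
SSres = sum(residual^2) = 33.3196.

33.3196


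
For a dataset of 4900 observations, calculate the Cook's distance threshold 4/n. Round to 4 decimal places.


Using the rule of thumb:
Threshold = 4 / 4900 = 0.0008.

0.0008


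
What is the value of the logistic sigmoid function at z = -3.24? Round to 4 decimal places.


First, exp(3.2400) = 25.5337.
Then sigma(z) = 1/(1 + 25.5337) = 0.0377.

0.0377


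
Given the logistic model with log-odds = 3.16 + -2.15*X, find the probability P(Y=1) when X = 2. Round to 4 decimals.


z = 3.16 + -2.15 * 2 = -1.1400.
Sigmoid: P = 1 / (1 + exp(1.1400)) = 0.2423.

0.2423


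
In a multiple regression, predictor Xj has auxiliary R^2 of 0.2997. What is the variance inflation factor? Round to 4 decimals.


Denominator: 1 - 0.2997 = 0.7003.
VIF = 1 / 0.7003 = 1.4280.

1.4280


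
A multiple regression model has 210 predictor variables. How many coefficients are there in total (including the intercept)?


Each predictor gets one coefficient, plus one intercept.
Total parameters = 210 + 1 = 211.

211


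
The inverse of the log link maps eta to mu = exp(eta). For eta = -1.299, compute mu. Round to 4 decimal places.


mu = exp(eta) = exp(-1.299).
= 0.2728.

0.2728


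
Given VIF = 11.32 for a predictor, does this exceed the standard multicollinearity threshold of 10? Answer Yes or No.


Compare VIF = 11.32 to the threshold of 10.
11.32 >= 10, so the answer is Yes.

Yes


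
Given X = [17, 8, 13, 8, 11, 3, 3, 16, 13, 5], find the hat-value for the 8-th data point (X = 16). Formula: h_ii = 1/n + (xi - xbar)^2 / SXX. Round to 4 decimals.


Mean of X: xbar = 9.7000.
SXX = 234.1000.
For X = 16: h = 1/10 + (16 - 9.7000)^2/234.1000 = 0.2695.

0.2695


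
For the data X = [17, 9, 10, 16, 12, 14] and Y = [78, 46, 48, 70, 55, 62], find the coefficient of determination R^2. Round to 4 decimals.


After computing the OLS fit (b0=9.5833, b1=3.8654):
SSres = 15.8910, SStot = 792.8333.
R^2 = 1 - 15.8910/792.8333 = 0.9800.

0.9800


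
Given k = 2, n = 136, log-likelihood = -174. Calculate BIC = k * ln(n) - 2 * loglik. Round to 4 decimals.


k * ln(n) = 2 * ln(136) = 2 * 4.912655 = 9.825310.
-2 * loglik = -2 * (-174) = 348.
BIC = 9.825310 + 348 = 357.825310, which rounds to 357.8253.

357.8253


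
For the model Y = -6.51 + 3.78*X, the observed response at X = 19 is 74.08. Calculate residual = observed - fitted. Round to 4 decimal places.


Compute yhat = -6.51 + (3.78)(19) = 65.3100.
Residual = actual - predicted = 74.08 - 65.3100 = 8.7700.

8.7700


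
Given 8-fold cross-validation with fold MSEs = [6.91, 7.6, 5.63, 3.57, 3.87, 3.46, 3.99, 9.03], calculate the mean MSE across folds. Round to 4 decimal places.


Add all fold MSEs: 44.0600.
Divide by k = 8: 44.0600/8 = 5.5075.

5.5075


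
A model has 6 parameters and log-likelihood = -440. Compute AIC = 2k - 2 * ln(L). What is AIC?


AIC = 2k - 2*loglik = 2(6) - 2(-440).
= 12 + 880 = 892.

892


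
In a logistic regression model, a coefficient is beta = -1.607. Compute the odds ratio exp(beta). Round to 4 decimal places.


The odds ratio is computed as:
OR = e^(-1.607) = 0.2005.

0.2005


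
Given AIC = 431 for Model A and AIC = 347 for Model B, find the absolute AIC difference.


Compute |431 - 347| = 84.
Model B has the smaller AIC.

84


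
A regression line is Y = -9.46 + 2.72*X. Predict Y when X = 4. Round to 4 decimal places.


Predicted value:
Y = -9.46 + (2.72)(4) = -9.46 + 10.8800 = 1.4200.

1.4200


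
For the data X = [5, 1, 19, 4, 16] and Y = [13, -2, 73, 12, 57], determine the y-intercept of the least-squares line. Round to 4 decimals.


Compute b1 = 4.0669 from the OLS formula.
With xbar = 9.0000 and ybar = 30.6000, the intercept is:
b0 = 30.6000 - 4.0669 * 9.0000 = -6.0024.

-6.0024


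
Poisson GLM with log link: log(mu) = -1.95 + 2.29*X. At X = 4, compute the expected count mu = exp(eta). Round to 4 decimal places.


eta = -1.95 + 2.29 * 4 = 7.2100.
mu = exp(7.2100) = 1352.8923.

1352.8923


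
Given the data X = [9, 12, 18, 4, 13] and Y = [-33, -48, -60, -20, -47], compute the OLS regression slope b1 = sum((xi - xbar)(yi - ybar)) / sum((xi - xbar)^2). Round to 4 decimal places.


The sample means are xbar = 11.2000 and ybar = -41.6000.
Compute S_xx = 106.8000 and S_xy = -314.4000.
Slope b1 = S_xy / S_xx = -314.4000 / 106.8000 = -2.9438.

-2.9438


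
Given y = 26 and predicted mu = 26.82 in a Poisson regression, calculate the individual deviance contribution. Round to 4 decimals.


First: ln(26/26.82) = -0.031051.
Then: 26 * -0.031051 = -0.807326.
y - mu = 26 - 26.82 = -0.82.
D = 2(-0.807326 - -0.82) = 0.025348, which rounds to 0.0253.

0.0253


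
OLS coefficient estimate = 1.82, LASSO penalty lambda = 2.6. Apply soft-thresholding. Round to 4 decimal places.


Absolute value: |1.82| = 1.82.
Compare to lambda = 2.6.
Since |beta| <= lambda, the coefficient is set to 0.

0.0000


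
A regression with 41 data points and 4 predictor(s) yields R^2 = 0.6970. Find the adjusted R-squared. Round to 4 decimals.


Adjusted R^2 = 1 - (1 - R^2) * (n-1)/(n-p-1).
(1 - R^2) = 0.3030.
(n-1)/(n-p-1) = 40/36.
(1 - R^2) * (n-1) = 0.3030 * 40 = 12.1200.
Divide by (n-p-1): 12.1200 / 36 = 0.3367.
Adj R^2 = 1 - 0.3367 = 0.6633.

0.6633


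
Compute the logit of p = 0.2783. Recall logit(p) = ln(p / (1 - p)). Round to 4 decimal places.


The odds are p/(1-p) = 0.2783 / 0.7217 = 0.3856.
logit(p) = ln(0.3856) = -0.9529.

-0.9529


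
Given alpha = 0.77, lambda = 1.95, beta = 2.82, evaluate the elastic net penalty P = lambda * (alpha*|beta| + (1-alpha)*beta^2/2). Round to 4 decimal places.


alpha * |beta| = 0.77 * 2.82 = 2.1714.
(1-alpha) * beta^2/2 = 0.23 * 7.9524/2 = 0.9145.
Total = 1.95 * (2.1714 + 0.9145) = 6.0176.

6.0176


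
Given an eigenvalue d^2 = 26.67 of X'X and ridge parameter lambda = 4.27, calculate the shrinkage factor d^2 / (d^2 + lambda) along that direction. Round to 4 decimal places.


Compute the denominator: 26.67 + 4.27 = 30.9400.
Shrinkage factor = 26.67 / 30.9400 = 0.8620.

0.8620


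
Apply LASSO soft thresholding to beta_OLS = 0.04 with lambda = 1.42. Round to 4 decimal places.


Check: |0.04| = 0.04 vs lambda = 1.42.
Since |beta| <= lambda, the coefficient is set to 0.
Soft-thresholded coefficient = 0.0000.

0.0000


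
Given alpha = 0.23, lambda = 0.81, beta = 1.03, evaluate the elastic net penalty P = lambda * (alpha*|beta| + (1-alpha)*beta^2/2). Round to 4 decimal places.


L1 component = 0.23 * |1.03| = 0.2369.
L2 component = 0.77 * 1.03^2 / 2 = 0.4084.
Penalty = 0.81 * (0.2369 + 0.4084) = 0.81 * 0.6453 = 0.5227.

0.5227


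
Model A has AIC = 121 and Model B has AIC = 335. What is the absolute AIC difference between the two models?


Absolute difference = |121 - 335| = 214.
The model with lower AIC (A) is preferred.

214


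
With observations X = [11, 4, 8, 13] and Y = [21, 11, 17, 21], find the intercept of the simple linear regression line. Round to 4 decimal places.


The slope is b1 = 1.1739.
Sample means are xbar = 9.0000 and ybar = 17.5000.
Intercept: b0 = 17.5000 - (1.1739)(9.0000) = 6.9348.

6.9348


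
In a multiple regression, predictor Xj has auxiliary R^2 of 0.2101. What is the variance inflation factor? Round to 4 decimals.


VIF = 1 / (1 - 0.2101).
= 1 / 0.7899 = 1.2660.

1.2660


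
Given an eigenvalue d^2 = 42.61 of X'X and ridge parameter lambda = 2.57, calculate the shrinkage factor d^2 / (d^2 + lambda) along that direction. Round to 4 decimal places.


d^2 + lambda = 42.61 + 2.57 = 45.1800.
Shrinkage factor = 42.61/45.1800 = 0.9431.

0.9431


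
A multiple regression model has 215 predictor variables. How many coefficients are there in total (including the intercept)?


Total coefficients = number of predictors + 1 (for the intercept).
= 215 + 1 = 216.

216


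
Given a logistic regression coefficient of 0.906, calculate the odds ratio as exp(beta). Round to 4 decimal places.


The odds ratio is computed as:
OR = e^(0.906) = 2.4744.

2.4744


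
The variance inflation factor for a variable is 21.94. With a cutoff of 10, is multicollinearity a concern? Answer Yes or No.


The threshold is 10.
VIF = 21.94 is >= 10.
Multicollinearity indication: Yes.

Yes


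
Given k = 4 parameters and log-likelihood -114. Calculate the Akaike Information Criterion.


AIC = 2*4 - 2*(-114).
= 8 + 228 = 236.

236


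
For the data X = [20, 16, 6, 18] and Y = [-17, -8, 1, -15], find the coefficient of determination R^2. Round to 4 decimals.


The fitted line is Y = 9.2586 + -1.2672*X.
SSres = 12.4655, SStot = 198.7500.
R^2 = 1 - SSres/SStot = 0.9373.

0.9373


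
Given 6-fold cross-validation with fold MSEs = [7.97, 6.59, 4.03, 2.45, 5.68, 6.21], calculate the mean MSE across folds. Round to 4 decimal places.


Add all fold MSEs: 32.9300.
Divide by k = 6: 32.9300/6 = 5.4883.

5.4883


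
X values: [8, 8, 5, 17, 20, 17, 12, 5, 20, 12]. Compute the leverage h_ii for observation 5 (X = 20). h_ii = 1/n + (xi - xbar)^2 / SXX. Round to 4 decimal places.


n = 10, xbar = 12.4000.
SXX = sum((xi - xbar)^2) = 306.4000.
h = 1/10 + (20 - 12.4000)^2 / 306.4000 = 0.2885.

0.2885


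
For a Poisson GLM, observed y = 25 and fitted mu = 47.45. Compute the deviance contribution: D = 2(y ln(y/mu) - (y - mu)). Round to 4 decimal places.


y/mu = 25/47.45 = 0.526870 (approx.), and ln(25/47.45) = -0.640801.
y * ln(y/mu) = 25 * -0.640801 = -16.020025.
y - mu = -22.45.
D = 2 * (-16.020025 - -22.45) = 12.859950, which rounds to 12.8600.

12.8600


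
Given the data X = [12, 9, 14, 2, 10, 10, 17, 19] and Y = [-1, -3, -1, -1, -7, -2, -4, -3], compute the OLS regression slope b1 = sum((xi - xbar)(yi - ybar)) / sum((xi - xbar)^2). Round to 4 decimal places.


First compute the means: xbar = 11.6250, ybar = -2.7500.
Then S_xx = sum((xi - xbar)^2) = 193.8750.
S_xy = sum((xi - xbar)(yi - ybar)) = -14.2500.
b1 = S_xy / S_xx = -14.2500 / 193.8750 = -0.0735.

-0.0735


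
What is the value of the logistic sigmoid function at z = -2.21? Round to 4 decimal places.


Compute exp(2.2100) = 9.1157.
Sigmoid = 1 / (1 + 9.1157) = 1 / 10.1157 = 0.0989.

0.0989


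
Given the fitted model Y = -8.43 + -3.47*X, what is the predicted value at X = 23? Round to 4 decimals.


Substitute X = 23 into the equation:
Y = -8.43 + -3.47 * 23 = -8.43 + -79.8100 = -88.2400.

-88.2400


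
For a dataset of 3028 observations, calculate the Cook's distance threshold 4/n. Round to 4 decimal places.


The threshold is 4/n.
4/3028 = 0.0013.

0.0013


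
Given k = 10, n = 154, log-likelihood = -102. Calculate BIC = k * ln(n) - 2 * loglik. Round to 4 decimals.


k * ln(n) = 10 * ln(154) = 10 * 5.036953 = 50.369530.
-2 * loglik = -2 * (-102) = 204.
BIC = 50.369530 + 204 = 254.369530, which rounds to 254.3695.

254.3695


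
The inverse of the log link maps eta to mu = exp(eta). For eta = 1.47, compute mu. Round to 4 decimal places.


Apply the inverse link:
mu = e^1.47 = 4.3492.

4.3492


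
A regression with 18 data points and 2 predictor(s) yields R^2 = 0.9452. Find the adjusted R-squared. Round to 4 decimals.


Using the formula:
(1 - 0.9452) = 0.0548.
Multiply by 17/15: 0.0548 * 17 = 0.9316, then 0.9316 / 15 = 0.0621.
Adj R^2 = 1 - 0.0621 = 0.9379.

0.9379


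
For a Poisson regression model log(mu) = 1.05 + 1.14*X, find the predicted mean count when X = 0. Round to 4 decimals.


eta = 1.05 + 1.14 * 0 = 1.0500.
mu = exp(1.0500) = 2.8577.

2.8577


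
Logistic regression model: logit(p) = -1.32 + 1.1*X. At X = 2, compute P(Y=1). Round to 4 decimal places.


Compute z = -1.32 + (1.1)(2) = 0.8800.
exp(-z) = 0.4148.
P = 1/(1 + 0.4148) = 0.7068.

0.7068


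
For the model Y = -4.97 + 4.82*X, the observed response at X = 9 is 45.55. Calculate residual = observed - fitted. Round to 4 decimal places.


Predicted = -4.97 + 4.82 * 9 = 38.4100.
Residual = 45.55 - 38.4100 = 7.1400.

7.1400


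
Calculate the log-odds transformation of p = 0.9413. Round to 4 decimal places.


1 - p = 0.0587.
p/(1-p) = 16.0358.
logit = ln(16.0358) = 2.7748.

2.7748


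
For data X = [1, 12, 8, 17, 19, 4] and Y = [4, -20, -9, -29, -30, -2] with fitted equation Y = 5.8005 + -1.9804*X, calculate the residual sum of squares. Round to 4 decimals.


For each point, residual = actual - predicted.
Residuals: [0.1799, -2.0357, 1.0427, -1.1337, 1.8271, 0.1211].
Sum of squared residuals = 9.9019.

9.9019


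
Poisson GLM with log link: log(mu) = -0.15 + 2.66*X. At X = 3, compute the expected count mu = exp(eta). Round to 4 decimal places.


eta = -0.15 + 2.66 * 3 = 7.8300.
mu = exp(7.8300) = 2514.9294.

2514.9294


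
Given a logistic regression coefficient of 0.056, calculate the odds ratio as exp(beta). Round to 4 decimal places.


exp(0.056) = 1.0576.
So the odds ratio is 1.0576.

1.0576


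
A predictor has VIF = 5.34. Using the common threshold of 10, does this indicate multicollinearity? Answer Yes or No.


The threshold is 10.
VIF = 5.34 is < 10.
Multicollinearity indication: No.

No


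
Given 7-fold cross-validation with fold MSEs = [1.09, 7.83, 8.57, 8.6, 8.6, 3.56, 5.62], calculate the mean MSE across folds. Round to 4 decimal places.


Add all fold MSEs: 43.8700.
Divide by k = 7: 43.8700/7 = 6.2671.

6.2671


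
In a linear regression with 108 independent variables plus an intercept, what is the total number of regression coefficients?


Each predictor gets one coefficient, plus one intercept.
Total parameters = 108 + 1 = 109.

109


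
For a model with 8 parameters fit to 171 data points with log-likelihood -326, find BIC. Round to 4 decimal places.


k * ln(n) = 8 * ln(171) = 8 * 5.141664 = 41.133312.
-2 * loglik = -2 * (-326) = 652.
BIC = 41.133312 + 652 = 693.133312, which rounds to 693.1333.

693.1333


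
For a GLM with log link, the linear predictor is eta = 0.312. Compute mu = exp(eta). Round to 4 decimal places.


Apply the inverse link:
mu = e^0.312 = 1.3662.

1.3662


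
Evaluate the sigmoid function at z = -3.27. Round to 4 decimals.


exp(3.2700) = 26.3113.
1 + exp(-z) = 27.3113.
sigmoid = 1/27.3113 = 0.0366.

0.0366


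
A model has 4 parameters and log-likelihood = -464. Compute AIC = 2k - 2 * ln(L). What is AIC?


AIC = 2k - 2*loglik = 2(4) - 2(-464).
= 8 + 928 = 936.

936


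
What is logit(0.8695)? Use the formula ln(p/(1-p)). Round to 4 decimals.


1 - p = 0.1305.
p/(1-p) = 6.6628.
logit = ln(6.6628) = 1.8965.

1.8965


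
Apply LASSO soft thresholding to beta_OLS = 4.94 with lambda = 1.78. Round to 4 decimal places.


|beta_OLS| = 4.94.
lambda = 1.78.
Since |beta| > lambda, coefficient = sign(beta)*(|beta| - lambda) = 3.1600.
Result = 3.1600.

3.1600


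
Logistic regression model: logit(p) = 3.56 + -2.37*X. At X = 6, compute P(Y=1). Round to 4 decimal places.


Compute z = 3.56 + (-2.37)(6) = -10.6600.
exp(-z) = 42616.6372.
P = 1/(1 + 42616.6372) = 0.0000.

0.0000


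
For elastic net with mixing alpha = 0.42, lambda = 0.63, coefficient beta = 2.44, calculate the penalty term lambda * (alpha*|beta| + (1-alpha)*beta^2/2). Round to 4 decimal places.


Compute:
L1 = 0.42 * 2.44 = 1.0248.
L2 = 0.58 * 2.44^2 / 2 = 1.7265.
Penalty = 0.63 * (1.0248 + 1.7265) = 1.7333.

1.7333


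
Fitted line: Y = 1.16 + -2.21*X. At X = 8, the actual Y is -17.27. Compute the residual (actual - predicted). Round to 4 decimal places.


Compute yhat = 1.16 + (-2.21)(8) = -16.5200.
Residual = actual - predicted = -17.27 - -16.5200 = -0.7500.

-0.7500


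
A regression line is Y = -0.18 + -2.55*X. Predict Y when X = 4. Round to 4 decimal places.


Predicted value:
Y = -0.18 + (-2.55)(4) = -0.18 + -10.2000 = -10.3800.

-10.3800


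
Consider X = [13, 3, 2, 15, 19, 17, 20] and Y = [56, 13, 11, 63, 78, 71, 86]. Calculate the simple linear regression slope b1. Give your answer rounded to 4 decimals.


The sample means are xbar = 12.7143 and ybar = 54.0000.
Compute S_xx = 325.4286 and S_xy = 1337.0000.
Slope b1 = S_xy / S_xx = 1337.0000 / 325.4286 = 4.1084.

4.1084


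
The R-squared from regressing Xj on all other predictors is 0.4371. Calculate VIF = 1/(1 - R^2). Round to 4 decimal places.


Denominator: 1 - 0.4371 = 0.5629.
VIF = 1 / 0.5629 = 1.7765.

1.7765


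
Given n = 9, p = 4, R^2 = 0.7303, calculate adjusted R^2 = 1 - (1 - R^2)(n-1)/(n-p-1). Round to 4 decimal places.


Plug in: Adj R^2 = 1 - (1 - 0.7303) * 8/4.
= 1 - 0.2697 * 8/4
= 1 - 2.1576 / 4
= 1 - 0.5394 = 0.4606.

0.4606


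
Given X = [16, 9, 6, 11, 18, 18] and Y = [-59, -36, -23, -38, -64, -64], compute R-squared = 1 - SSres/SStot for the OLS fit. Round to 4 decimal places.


After computing the OLS fit (b0=-3.0521, b1=-3.4063):
SSres = 14.2083, SStot = 1499.3333.
R^2 = 1 - 14.2083/1499.3333 = 0.9905.

0.9905


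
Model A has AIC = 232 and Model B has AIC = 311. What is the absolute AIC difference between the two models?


Compute |232 - 311| = 79.
Model A has the smaller AIC.

79


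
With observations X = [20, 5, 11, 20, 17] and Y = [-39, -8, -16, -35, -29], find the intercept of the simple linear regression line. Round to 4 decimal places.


The slope is b1 = -1.9787.
Sample means are xbar = 14.6000 and ybar = -25.4000.
Intercept: b0 = -25.4000 - (-1.9787)(14.6000) = 3.4894.

3.4894


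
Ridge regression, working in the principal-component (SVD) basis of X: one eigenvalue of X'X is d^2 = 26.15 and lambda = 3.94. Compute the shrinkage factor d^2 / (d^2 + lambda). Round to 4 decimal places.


Compute the denominator: 26.15 + 3.94 = 30.0900.
Shrinkage factor = 26.15 / 30.0900 = 0.8691.

0.8691


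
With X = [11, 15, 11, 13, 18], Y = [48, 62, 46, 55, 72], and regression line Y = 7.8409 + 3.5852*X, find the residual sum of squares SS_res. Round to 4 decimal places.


For each point, residual = actual - predicted.
Residuals: [0.7219, 0.3811, -1.2781, 0.5515, -0.3745].
Sum of squared residuals = 2.7443.

2.7443


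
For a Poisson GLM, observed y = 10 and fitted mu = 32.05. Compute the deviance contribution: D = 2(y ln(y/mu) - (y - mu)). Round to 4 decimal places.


First: ln(10/32.05) = -1.164712.
Then: 10 * -1.164712 = -11.647120.
y - mu = 10 - 32.05 = -22.05.
D = 2(-11.647120 - -22.05) = 20.805760, which rounds to 20.8058.

20.8058


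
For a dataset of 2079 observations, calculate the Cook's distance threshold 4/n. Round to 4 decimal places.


Cook's distance cutoff = 4/n = 4/2079.
= 0.0019.

0.0019


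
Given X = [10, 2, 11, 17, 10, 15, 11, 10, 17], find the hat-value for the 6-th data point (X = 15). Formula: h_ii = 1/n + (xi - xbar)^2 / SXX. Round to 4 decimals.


Compute xbar = 11.4444 with n = 9 observations.
SXX = 170.2222.
Leverage = 1/9 + (15 - 11.4444)^2/170.2222 = 0.1854.

0.1854


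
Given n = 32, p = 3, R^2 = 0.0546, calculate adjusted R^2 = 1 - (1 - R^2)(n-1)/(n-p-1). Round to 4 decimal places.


Plug in: Adj R^2 = 1 - (1 - 0.0546) * 31/28.
= 1 - 0.9454 * 31/28
= 1 - 29.3074 / 28
= 1 - 1.0467 = -0.0467.

-0.0467


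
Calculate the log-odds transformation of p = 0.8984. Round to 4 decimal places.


The odds are p/(1-p) = 0.8984 / 0.1016 = 8.8425.
logit(p) = ln(8.8425) = 2.1796.

2.1796


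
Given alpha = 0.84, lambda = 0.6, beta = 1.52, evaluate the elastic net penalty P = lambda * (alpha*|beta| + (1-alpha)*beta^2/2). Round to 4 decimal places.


alpha * |beta| = 0.84 * 1.52 = 1.2768.
(1-alpha) * beta^2/2 = 0.16 * 2.3104/2 = 0.1848.
Total = 0.6 * (1.2768 + 0.1848) = 0.8770.

0.8770
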